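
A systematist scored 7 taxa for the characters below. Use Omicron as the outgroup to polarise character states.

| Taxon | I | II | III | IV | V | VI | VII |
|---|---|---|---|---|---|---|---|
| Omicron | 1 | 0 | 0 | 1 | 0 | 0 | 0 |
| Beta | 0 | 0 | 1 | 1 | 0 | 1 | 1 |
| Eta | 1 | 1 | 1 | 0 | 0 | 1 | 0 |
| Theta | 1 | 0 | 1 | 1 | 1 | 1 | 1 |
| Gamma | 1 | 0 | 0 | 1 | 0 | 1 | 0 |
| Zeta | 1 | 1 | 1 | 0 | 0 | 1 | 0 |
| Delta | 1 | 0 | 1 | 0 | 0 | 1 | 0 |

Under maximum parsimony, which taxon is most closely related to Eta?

Zeta

Character polarity is set by the outgroup: the derived state is whichever differs from the outgroup's state, so for I, IV the derived state is '0', and for the remaining characters it is '1'.
I (derived state '0') is unique to Beta (autapomorphy; uninformative for grouping).
II: derived state '1' in Eta and Zeta only — synapomorphy for {Eta, Zeta}.
III: derived state '1' in Beta, Delta, Eta, Theta, and Zeta only — synapomorphy for {Beta, Delta, Eta, Theta, Zeta}.
Only Delta, Eta, and Zeta show the derived state '0' for IV, supporting them as a clade.
V: derived state '1' in Theta only — an autapomorphy, so it tells us nothing about relationships among taxa.
All ingroup taxa share the derived state '1' for VI; it defines the ingroup but does not resolve relationships within it.
VII (derived state '1') is shared by Beta and Theta — a synapomorphy uniting that clade.
Most parsimonious ingroup topology: (((Beta,Theta),((Eta,Zeta),Delta)),Gamma).
Eta and Zeta form a cherry on this tree, so they are sister taxa.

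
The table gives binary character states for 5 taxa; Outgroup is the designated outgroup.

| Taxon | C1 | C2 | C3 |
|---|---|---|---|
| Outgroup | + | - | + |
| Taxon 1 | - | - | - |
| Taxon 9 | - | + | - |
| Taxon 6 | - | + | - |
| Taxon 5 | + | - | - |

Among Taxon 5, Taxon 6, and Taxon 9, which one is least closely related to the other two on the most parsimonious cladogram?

Taxon 5

Character polarity is set by the outgroup: the derived state is whichever differs from the outgroup's state, so for C1, C3 the derived state is '-', and for the remaining characters it is '+'.
C1: derived state '-' in Taxon 1, Taxon 6, and Taxon 9 only — synapomorphy for {Taxon 1, Taxon 6, Taxon 9}.
Only Taxon 6 and Taxon 9 show the derived state '+' for C2, supporting them as a clade.
All ingroup taxa share the derived state '-' for C3; it defines the ingroup but does not resolve relationships within it.
Most parsimonious ingroup topology: ((Taxon 1,(Taxon 9,Taxon 6)),Taxon 5).
Taxon 6 and Taxon 9 share a more recent common ancestor with each other than either does with Taxon 5, so Taxon 5 is the least closely related of the three.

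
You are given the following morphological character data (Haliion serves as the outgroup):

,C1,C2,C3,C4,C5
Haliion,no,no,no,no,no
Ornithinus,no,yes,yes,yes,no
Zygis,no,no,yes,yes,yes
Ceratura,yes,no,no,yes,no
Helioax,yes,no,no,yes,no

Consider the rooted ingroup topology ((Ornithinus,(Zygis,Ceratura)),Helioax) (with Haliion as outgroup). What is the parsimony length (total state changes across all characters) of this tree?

7

Map each character onto ((Ornithinus,(Zygis,Ceratura)),Helioax) (rooted by Haliion) and count the minimum state changes it requires (Fitch parsimony):
C1: 2; C2: 1; C3: 2; C4: 1; C5: 1.
Total tree length = 7.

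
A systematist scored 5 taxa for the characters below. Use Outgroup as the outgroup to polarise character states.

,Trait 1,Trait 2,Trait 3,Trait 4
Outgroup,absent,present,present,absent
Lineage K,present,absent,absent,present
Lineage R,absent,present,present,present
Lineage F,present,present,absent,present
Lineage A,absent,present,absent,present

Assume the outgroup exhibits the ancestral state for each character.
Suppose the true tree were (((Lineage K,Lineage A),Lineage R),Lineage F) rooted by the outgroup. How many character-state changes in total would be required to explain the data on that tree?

Map each character onto (((Lineage K,Lineage A),Lineage R),Lineage F) (rooted by Outgroup) and count the minimum state changes it requires (Fitch parsimony):
Trait 1: 2; Trait 2: 1; Trait 3: 2; Trait 4: 1.
Total tree length = 6.

6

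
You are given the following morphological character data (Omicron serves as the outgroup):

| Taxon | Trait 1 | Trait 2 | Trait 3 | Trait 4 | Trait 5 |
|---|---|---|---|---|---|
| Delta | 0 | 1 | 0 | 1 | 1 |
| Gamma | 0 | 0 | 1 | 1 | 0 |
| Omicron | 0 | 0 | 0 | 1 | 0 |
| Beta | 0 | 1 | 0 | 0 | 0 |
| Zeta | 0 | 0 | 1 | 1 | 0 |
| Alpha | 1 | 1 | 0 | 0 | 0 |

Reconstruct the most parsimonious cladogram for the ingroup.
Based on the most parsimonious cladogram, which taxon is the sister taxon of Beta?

Alpha

Character polarity is set by the outgroup: the derived state is whichever differs from the outgroup's state, so for Trait 4 the derived state is '0', and for the remaining characters it is '1'.
Trait 1: derived state '1' in Alpha only — an autapomorphy, so it tells us nothing about relationships among taxa.
Trait 2 (derived state '1') is shared by Alpha, Beta, and Delta — a synapomorphy uniting that clade.
Trait 3: derived state '1' in Gamma and Zeta only — synapomorphy for {Gamma, Zeta}.
Trait 4: derived state '0' in Alpha and Beta only — synapomorphy for {Alpha, Beta}.
Trait 5 (derived state '1') is unique to Delta (autapomorphy; uninformative for grouping).
Most parsimonious ingroup topology: ((Gamma,Zeta),((Alpha,Beta),Delta)).
Beta and Alpha form a cherry on this tree, so they are sister taxa.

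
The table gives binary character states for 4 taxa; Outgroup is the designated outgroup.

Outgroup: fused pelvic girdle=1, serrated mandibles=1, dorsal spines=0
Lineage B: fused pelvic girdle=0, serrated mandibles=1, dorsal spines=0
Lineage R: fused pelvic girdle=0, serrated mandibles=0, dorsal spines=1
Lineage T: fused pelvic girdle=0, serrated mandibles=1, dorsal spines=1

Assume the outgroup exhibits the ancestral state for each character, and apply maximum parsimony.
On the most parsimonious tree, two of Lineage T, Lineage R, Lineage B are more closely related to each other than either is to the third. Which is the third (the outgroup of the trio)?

Lineage B

Character polarity is set by the outgroup: the derived state is whichever differs from the outgroup's state, so for fused pelvic girdle, serrated mandibles the derived state is '0', and for the remaining characters it is '1'.
fused pelvic girdle (derived state '0') is shared by all ingroup taxa — unites the whole ingroup.
serrated mandibles (derived state '0') is unique to Lineage R (autapomorphy; uninformative for grouping).
dorsal spines (derived state '1') is shared by Lineage R and Lineage T — a synapomorphy uniting that clade.
Most parsimonious ingroup topology: (Lineage B,(Lineage R,Lineage T)).
Lineage R and Lineage T share a more recent common ancestor with each other than either does with Lineage B, so Lineage B is the least closely related of the three.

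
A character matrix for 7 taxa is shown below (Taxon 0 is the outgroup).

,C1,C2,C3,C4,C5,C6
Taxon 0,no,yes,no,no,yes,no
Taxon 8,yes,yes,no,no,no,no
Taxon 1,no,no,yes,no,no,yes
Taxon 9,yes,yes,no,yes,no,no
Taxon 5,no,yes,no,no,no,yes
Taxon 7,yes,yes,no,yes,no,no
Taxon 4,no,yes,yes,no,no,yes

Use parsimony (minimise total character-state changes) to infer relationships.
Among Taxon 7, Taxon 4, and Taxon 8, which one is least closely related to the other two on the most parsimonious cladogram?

Character polarity is set by the outgroup: the derived state is whichever differs from the outgroup's state, so for C2, C5 the derived state is 'no', and for the remaining characters it is 'yes'.
C1 (derived state 'yes') is shared by Taxon 7, Taxon 8, and Taxon 9 — a synapomorphy uniting that clade.
C2: derived state 'no' in Taxon 1 only — an autapomorphy, so it tells us nothing about relationships among taxa.
C3 (derived state 'yes') is shared by Taxon 1 and Taxon 4 — a synapomorphy uniting that clade.
C4 (derived state 'yes') is shared by Taxon 7 and Taxon 9 — a synapomorphy uniting that clade.
All ingroup taxa share the derived state 'no' for C5; it defines the ingroup but does not resolve relationships within it.
C6 (derived state 'yes') is shared by Taxon 1, Taxon 4, and Taxon 5 — a synapomorphy uniting that clade.
Most parsimonious ingroup topology: ((Taxon 8,(Taxon 9,Taxon 7)),((Taxon 1,Taxon 4),Taxon 5)).
Taxon 7 and Taxon 8 share a more recent common ancestor with each other than either does with Taxon 4, so Taxon 4 is the least closely related of the three.

Taxon 4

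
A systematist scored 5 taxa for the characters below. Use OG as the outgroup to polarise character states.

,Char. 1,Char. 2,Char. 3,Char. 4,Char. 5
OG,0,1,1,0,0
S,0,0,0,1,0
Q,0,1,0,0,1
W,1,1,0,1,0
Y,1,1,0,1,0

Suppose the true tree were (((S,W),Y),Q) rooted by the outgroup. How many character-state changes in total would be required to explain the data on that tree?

6

Map each character onto (((S,W),Y),Q) (rooted by OG) and count the minimum state changes it requires (Fitch parsimony):
Char. 1: 2; Char. 2: 1; Char. 3: 1; Char. 4: 1; Char. 5: 1.
Total tree length = 6.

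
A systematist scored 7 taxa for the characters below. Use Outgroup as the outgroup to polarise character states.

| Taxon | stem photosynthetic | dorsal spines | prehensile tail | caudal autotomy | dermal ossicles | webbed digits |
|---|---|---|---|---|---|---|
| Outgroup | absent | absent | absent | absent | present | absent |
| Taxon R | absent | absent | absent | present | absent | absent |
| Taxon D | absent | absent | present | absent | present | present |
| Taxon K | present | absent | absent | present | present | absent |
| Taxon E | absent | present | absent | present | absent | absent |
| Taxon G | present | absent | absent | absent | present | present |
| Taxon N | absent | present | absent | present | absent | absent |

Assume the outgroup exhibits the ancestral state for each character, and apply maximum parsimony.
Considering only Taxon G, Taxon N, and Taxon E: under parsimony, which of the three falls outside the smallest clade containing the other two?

Taxon G

Character polarity is set by the outgroup: the derived state is whichever differs from the outgroup's state, so for dermal ossicles the derived state is 'absent', and for the remaining characters it is 'present'.
stem photosynthetic (state 'present') occurs in Taxon G and Taxon K but conflicts with the nesting implied by the other characters — most parsimoniously interpreted as homoplasy.
dorsal spines: derived state 'present' in Taxon E and Taxon N only — synapomorphy for {Taxon E, Taxon N}.
prehensile tail: derived state 'present' in Taxon D only — an autapomorphy, so it tells us nothing about relationships among taxa.
caudal autotomy: derived state 'present' in Taxon E, Taxon K, Taxon N, and Taxon R only — synapomorphy for {Taxon E, Taxon K, Taxon N, Taxon R}.
Only Taxon E, Taxon N, and Taxon R show the derived state 'absent' for dermal ossicles, supporting them as a clade.
webbed digits (derived state 'present') is shared by Taxon D and Taxon G — a synapomorphy uniting that clade.
Most parsimonious ingroup topology: (((Taxon R,(Taxon E,Taxon N)),Taxon K),(Taxon D,Taxon G)).
Taxon E and Taxon N share a more recent common ancestor with each other than either does with Taxon G, so Taxon G is the least closely related of the three.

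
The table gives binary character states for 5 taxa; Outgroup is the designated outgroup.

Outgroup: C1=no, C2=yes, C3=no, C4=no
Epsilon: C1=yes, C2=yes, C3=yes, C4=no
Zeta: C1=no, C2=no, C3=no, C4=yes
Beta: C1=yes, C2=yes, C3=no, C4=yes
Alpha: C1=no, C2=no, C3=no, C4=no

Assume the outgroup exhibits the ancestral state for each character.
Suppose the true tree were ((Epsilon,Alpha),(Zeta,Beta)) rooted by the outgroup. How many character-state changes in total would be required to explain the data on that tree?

6

Map each character onto ((Epsilon,Alpha),(Zeta,Beta)) (rooted by Outgroup) and count the minimum state changes it requires (Fitch parsimony):
C1: 2; C2: 2; C3: 1; C4: 1.
Total tree length = 6.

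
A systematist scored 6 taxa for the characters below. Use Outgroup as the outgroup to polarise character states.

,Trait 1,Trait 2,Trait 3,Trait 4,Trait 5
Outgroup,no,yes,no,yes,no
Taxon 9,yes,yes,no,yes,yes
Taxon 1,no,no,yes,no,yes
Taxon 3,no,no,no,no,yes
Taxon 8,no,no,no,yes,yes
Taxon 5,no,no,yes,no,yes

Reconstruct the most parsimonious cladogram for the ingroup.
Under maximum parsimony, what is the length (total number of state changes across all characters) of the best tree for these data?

Character polarity is set by the outgroup: the derived state is whichever differs from the outgroup's state, so for Trait 2, Trait 4 the derived state is 'no', and for the remaining characters it is 'yes'.
Trait 1: derived state 'yes' in Taxon 9 only — an autapomorphy, so it tells us nothing about relationships among taxa.
Only Taxon 1, Taxon 3, Taxon 5, and Taxon 8 show the derived state 'no' for Trait 2, supporting them as a clade.
Only Taxon 1 and Taxon 5 show the derived state 'yes' for Trait 3, supporting them as a clade.
Only Taxon 1, Taxon 3, and Taxon 5 show the derived state 'no' for Trait 4, supporting them as a clade.
Trait 5 (derived state 'yes') is shared by all ingroup taxa — unites the whole ingroup.
Most parsimonious ingroup topology: (Taxon 9,(((Taxon 1,Taxon 5),Taxon 3),Taxon 8)).
Changes per character on this tree: Trait 1: 1; Trait 2: 1; Trait 3: 1; Trait 4: 1; Trait 5: 1.
Total = 5.

5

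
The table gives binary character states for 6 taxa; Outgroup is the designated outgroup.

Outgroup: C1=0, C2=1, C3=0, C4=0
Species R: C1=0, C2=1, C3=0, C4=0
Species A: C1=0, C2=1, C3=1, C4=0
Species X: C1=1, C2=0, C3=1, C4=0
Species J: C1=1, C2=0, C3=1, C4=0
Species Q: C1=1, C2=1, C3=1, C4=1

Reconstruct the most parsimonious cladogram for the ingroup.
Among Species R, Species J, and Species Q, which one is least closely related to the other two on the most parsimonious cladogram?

Species R

Character polarity is set by the outgroup: the derived state is whichever differs from the outgroup's state, so for C2 the derived state is '0', and for the remaining characters it is '1'.
C1 (derived state '1') is shared by Species J, Species Q, and Species X — a synapomorphy uniting that clade.
Only Species J and Species X show the derived state '0' for C2, supporting them as a clade.
Only Species A, Species J, Species Q, and Species X show the derived state '1' for C3, supporting them as a clade.
C4 (derived state '1') is unique to Species Q (autapomorphy; uninformative for grouping).
Most parsimonious ingroup topology: (Species R,(Species A,((Species X,Species J),Species Q))).
Species Q and Species J share a more recent common ancestor with each other than either does with Species R, so Species R is the least closely related of the three.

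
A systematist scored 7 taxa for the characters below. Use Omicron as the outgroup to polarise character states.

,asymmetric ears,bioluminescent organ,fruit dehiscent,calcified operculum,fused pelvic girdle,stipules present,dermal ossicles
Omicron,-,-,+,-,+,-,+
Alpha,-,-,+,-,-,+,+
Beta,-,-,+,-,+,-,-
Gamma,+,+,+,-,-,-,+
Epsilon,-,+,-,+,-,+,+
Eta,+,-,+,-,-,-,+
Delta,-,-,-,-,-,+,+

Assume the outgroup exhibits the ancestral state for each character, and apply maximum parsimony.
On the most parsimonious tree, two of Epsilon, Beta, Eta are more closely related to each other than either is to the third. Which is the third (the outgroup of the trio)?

Beta

Character polarity is set by the outgroup: the derived state is whichever differs from the outgroup's state, so for fruit dehiscent, fused pelvic girdle, dermal ossicles the derived state is '-', and for the remaining characters it is '+'.
asymmetric ears (derived state '+') is shared by Eta and Gamma — a synapomorphy uniting that clade.
bioluminescent organ groups Epsilon and Gamma, which is incompatible with the clades supported by the remaining characters; treating it as convergent (homoplasy) costs fewer steps than any alternative tree.
fruit dehiscent (derived state '-') is shared by Delta and Epsilon — a synapomorphy uniting that clade.
calcified operculum (derived state '+') is unique to Epsilon (autapomorphy; uninformative for grouping).
fused pelvic girdle: derived state '-' in Alpha, Delta, Epsilon, Eta, and Gamma only — synapomorphy for {Alpha, Delta, Epsilon, Eta, Gamma}.
Only Alpha, Delta, and Epsilon show the derived state '+' for stipules present, supporting them as a clade.
dermal ossicles (derived state '-') is unique to Beta (autapomorphy; uninformative for grouping).
Most parsimonious ingroup topology: (((Alpha,(Epsilon,Delta)),(Gamma,Eta)),Beta).
Eta and Epsilon share a more recent common ancestor with each other than either does with Beta, so Beta is the least closely related of the three.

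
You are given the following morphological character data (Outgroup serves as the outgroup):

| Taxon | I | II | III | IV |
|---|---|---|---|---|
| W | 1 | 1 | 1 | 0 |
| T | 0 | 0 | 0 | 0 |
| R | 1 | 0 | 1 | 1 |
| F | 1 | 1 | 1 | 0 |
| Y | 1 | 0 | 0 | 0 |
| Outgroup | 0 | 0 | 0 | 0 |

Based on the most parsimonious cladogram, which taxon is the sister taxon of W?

F

The outgroup has state '0' for every character, so '1' is the derived state throughout.
I (derived state '1') is shared by F, R, W, and Y — a synapomorphy uniting that clade.
II (derived state '1') is shared by F and W — a synapomorphy uniting that clade.
III: derived state '1' in F, R, and W only — synapomorphy for {F, R, W}.
IV (derived state '1') is unique to R (autapomorphy; uninformative for grouping).
Most parsimonious ingroup topology: ((Y,((W,F),R)),T).
W and F form a cherry on this tree, so they are sister taxa.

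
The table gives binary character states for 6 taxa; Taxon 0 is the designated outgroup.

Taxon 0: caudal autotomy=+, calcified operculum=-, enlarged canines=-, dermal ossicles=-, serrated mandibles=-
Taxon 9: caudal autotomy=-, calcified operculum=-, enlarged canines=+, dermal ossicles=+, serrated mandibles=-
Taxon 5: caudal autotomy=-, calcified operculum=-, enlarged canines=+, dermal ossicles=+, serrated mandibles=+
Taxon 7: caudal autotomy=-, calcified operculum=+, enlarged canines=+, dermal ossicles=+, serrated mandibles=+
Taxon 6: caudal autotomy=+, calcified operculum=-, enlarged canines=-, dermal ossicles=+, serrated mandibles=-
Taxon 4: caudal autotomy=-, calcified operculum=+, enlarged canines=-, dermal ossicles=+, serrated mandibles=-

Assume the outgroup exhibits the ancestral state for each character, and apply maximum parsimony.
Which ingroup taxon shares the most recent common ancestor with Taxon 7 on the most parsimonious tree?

Taxon 5

Character polarity is set by the outgroup: the derived state is whichever differs from the outgroup's state, so for caudal autotomy the derived state is '-', and for the remaining characters it is '+'.
caudal autotomy (derived state '-') is shared by Taxon 4, Taxon 5, Taxon 7, and Taxon 9 — a synapomorphy uniting that clade.
calcified operculum groups Taxon 4 and Taxon 7, which is incompatible with the clades supported by the remaining characters; treating it as convergent (homoplasy) costs fewer steps than any alternative tree.
enlarged canines (derived state '+') is shared by Taxon 5, Taxon 7, and Taxon 9 — a synapomorphy uniting that clade.
dermal ossicles (derived state '+') is shared by all ingroup taxa — unites the whole ingroup.
serrated mandibles (derived state '+') is shared by Taxon 5 and Taxon 7 — a synapomorphy uniting that clade.
Most parsimonious ingroup topology: (((Taxon 9,(Taxon 5,Taxon 7)),Taxon 4),Taxon 6).
Taxon 7 and Taxon 5 form a cherry on this tree, so they are sister taxa.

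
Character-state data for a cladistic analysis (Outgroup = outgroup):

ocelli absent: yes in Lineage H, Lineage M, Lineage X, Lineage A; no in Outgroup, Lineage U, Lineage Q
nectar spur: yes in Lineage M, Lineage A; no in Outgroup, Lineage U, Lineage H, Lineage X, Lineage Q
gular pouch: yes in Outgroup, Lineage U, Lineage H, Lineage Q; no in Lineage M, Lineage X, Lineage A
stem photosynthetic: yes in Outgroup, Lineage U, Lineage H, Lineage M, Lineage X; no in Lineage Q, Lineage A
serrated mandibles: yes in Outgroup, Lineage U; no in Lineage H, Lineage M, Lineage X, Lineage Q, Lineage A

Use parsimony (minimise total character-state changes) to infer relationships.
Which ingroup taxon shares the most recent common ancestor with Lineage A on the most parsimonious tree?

Character polarity is set by the outgroup: the derived state is whichever differs from the outgroup's state, so for gular pouch, stem photosynthetic, serrated mandibles the derived state is 'no', and for the remaining characters it is 'yes'.
Only Lineage A, Lineage H, Lineage M, and Lineage X show the derived state 'yes' for ocelli absent, supporting them as a clade.
nectar spur (derived state 'yes') is shared by Lineage A and Lineage M — a synapomorphy uniting that clade.
Only Lineage A, Lineage M, and Lineage X show the derived state 'no' for gular pouch, supporting them as a clade.
stem photosynthetic groups Lineage A and Lineage Q, which is incompatible with the clades supported by the remaining characters; treating it as convergent (homoplasy) costs fewer steps than any alternative tree.
Only Lineage A, Lineage H, Lineage M, Lineage Q, and Lineage X show the derived state 'no' for serrated mandibles, supporting them as a clade.
Most parsimonious ingroup topology: (Lineage U,((Lineage H,((Lineage M,Lineage A),Lineage X)),Lineage Q)).
Lineage A and Lineage M form a cherry on this tree, so they are sister taxa.

Lineage M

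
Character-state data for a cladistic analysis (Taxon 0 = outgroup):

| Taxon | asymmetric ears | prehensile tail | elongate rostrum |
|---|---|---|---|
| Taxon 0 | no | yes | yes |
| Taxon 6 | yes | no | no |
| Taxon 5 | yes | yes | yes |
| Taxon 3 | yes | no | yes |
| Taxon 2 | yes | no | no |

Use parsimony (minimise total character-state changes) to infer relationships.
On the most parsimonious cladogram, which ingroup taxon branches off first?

Character polarity is set by the outgroup: the derived state is whichever differs from the outgroup's state, so for prehensile tail, elongate rostrum the derived state is 'no', and for the remaining characters it is 'yes'.
All ingroup taxa share the derived state 'yes' for asymmetric ears; it defines the ingroup but does not resolve relationships within it.
prehensile tail (derived state 'no') is shared by Taxon 2, Taxon 3, and Taxon 6 — a synapomorphy uniting that clade.
Only Taxon 2 and Taxon 6 show the derived state 'no' for elongate rostrum, supporting them as a clade.
Most parsimonious ingroup topology: (((Taxon 6,Taxon 2),Taxon 3),Taxon 5).
Taxon 5 is sister to the clade containing all other ingroup taxa, so it is the earliest-diverging (most basal) ingroup lineage.

Taxon 5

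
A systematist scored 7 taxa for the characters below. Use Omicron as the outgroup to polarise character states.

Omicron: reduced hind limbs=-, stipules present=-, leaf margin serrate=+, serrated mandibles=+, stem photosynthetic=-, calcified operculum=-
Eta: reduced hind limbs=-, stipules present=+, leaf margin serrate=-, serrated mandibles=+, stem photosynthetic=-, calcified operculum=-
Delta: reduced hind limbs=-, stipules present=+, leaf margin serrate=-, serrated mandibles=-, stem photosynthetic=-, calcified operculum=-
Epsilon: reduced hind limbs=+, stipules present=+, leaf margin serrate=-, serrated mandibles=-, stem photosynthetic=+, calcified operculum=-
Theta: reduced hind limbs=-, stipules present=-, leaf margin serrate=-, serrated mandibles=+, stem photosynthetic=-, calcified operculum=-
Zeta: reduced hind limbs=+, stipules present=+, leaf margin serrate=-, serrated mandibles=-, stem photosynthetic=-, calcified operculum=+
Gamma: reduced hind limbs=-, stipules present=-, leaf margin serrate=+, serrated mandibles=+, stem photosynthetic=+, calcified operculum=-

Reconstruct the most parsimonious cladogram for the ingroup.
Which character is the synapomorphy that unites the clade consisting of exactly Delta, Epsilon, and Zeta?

serrated mandibles

Character polarity is set by the outgroup: the derived state is whichever differs from the outgroup's state, so for leaf margin serrate, serrated mandibles the derived state is '-', and for the remaining characters it is '+'.
reduced hind limbs (derived state '+') is shared by Epsilon and Zeta — a synapomorphy uniting that clade.
stipules present: derived state '+' in Delta, Epsilon, Eta, and Zeta only — synapomorphy for {Delta, Epsilon, Eta, Zeta}.
leaf margin serrate: derived state '-' in Delta, Epsilon, Eta, Theta, and Zeta only — synapomorphy for {Delta, Epsilon, Eta, Theta, Zeta}.
serrated mandibles (derived state '-') is shared by Delta, Epsilon, and Zeta — a synapomorphy uniting that clade.
stem photosynthetic (state '+') occurs in Epsilon and Gamma but conflicts with the nesting implied by the other characters — most parsimoniously interpreted as homoplasy.
calcified operculum: derived state '+' in Zeta only — an autapomorphy, so it tells us nothing about relationships among taxa.
Most parsimonious ingroup topology: (((Eta,(Delta,(Epsilon,Zeta))),Theta),Gamma).
The clade {Delta, Epsilon, Zeta} is supported by serrated mandibles: its derived state '-' occurs in exactly those taxa and in no other taxon (including the outgroup).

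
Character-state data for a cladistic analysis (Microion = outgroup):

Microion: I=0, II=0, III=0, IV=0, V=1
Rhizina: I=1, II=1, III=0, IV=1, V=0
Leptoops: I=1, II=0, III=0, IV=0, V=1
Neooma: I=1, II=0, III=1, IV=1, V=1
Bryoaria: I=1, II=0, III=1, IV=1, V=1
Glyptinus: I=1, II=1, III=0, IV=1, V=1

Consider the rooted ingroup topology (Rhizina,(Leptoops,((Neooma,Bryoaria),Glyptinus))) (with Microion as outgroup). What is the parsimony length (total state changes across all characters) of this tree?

7

Map each character onto (Rhizina,(Leptoops,((Neooma,Bryoaria),Glyptinus))) (rooted by Microion) and count the minimum state changes it requires (Fitch parsimony):
I: 1; II: 2; III: 1; IV: 2; V: 1.
Total tree length = 7.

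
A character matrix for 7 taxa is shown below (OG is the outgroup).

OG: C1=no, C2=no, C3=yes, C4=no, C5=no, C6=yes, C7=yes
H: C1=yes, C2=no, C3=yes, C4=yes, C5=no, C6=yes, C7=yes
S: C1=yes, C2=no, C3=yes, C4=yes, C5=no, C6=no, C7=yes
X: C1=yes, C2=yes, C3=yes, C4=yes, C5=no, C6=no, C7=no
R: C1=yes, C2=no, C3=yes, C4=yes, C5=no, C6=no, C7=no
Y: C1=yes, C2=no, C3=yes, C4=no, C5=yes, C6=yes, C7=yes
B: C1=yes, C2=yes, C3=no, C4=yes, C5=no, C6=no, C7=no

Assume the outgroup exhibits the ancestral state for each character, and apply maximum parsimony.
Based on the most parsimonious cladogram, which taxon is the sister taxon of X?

B

Character polarity is set by the outgroup: the derived state is whichever differs from the outgroup's state, so for C3, C6, C7 the derived state is 'no', and for the remaining characters it is 'yes'.
C1 (derived state 'yes') is shared by all ingroup taxa — unites the whole ingroup.
C2 (derived state 'yes') is shared by B and X — a synapomorphy uniting that clade.
C3: derived state 'no' in B only — an autapomorphy, so it tells us nothing about relationships among taxa.
Only B, H, R, S, and X show the derived state 'yes' for C4, supporting them as a clade.
C5: derived state 'yes' in Y only — an autapomorphy, so it tells us nothing about relationships among taxa.
Only B, R, S, and X show the derived state 'no' for C6, supporting them as a clade.
C7: derived state 'no' in B, R, and X only — synapomorphy for {B, R, X}.
Most parsimonious ingroup topology: ((H,(S,((X,B),R))),Y).
X and B form a cherry on this tree, so they are sister taxa.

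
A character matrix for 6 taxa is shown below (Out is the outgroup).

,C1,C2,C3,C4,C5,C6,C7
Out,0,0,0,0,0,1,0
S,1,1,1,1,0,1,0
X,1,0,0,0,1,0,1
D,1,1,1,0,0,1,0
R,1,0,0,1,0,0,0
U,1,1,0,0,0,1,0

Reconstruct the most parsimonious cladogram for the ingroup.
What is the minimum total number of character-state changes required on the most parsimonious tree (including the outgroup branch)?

8

Character polarity is set by the outgroup: the derived state is whichever differs from the outgroup's state, so for C6 the derived state is '0', and for the remaining characters it is '1'.
C1 (derived state '1') is shared by all ingroup taxa — unites the whole ingroup.
C2 (derived state '1') is shared by D, S, and U — a synapomorphy uniting that clade.
C3 (derived state '1') is shared by D and S — a synapomorphy uniting that clade.
C4 groups R and S, which is incompatible with the clades supported by the remaining characters; treating it as convergent (homoplasy) costs fewer steps than any alternative tree.
C5 (derived state '1') is unique to X (autapomorphy; uninformative for grouping).
C6 (derived state '0') is shared by R and X — a synapomorphy uniting that clade.
C7 (derived state '1') is unique to X (autapomorphy; uninformative for grouping).
Most parsimonious ingroup topology: (((S,D),U),(X,R)).
Changes per character on this tree: C1: 1; C2: 1; C3: 1; C4: 2; C5: 1; C6: 1; C7: 1.
Total = 8.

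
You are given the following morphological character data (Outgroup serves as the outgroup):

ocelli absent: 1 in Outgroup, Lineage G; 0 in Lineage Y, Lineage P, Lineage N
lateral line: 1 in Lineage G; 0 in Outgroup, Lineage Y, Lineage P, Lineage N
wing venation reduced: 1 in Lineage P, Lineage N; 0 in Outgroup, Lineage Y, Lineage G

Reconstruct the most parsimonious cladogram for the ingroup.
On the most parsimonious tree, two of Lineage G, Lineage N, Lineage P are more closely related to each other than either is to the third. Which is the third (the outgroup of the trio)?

Character polarity is set by the outgroup: the derived state is whichever differs from the outgroup's state, so for ocelli absent the derived state is '0', and for the remaining characters it is '1'.
Only Lineage N, Lineage P, and Lineage Y show the derived state '0' for ocelli absent, supporting them as a clade.
lateral line (derived state '1') is unique to Lineage G (autapomorphy; uninformative for grouping).
wing venation reduced (derived state '1') is shared by Lineage N and Lineage P — a synapomorphy uniting that clade.
Most parsimonious ingroup topology: ((Lineage Y,(Lineage P,Lineage N)),Lineage G).
Lineage P and Lineage N share a more recent common ancestor with each other than either does with Lineage G, so Lineage G is the least closely related of the three.

Lineage G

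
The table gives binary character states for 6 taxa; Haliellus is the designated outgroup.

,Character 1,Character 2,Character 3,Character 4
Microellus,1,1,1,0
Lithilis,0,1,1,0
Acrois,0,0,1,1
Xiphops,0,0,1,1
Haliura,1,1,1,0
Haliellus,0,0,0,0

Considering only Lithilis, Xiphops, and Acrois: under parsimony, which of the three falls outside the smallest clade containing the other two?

The outgroup has state '0' for every character, so '1' is the derived state throughout.
Only Haliura and Microellus show the derived state '1' for Character 1, supporting them as a clade.
Character 2 (derived state '1') is shared by Haliura, Lithilis, and Microellus — a synapomorphy uniting that clade.
Character 3 (derived state '1') is shared by all ingroup taxa — unites the whole ingroup.
Character 4: derived state '1' in Acrois and Xiphops only — synapomorphy for {Acrois, Xiphops}.
Most parsimonious ingroup topology: (((Haliura,Microellus),Lithilis),(Xiphops,Acrois)).
Acrois and Xiphops share a more recent common ancestor with each other than either does with Lithilis, so Lithilis is the least closely related of the three.

Lithilis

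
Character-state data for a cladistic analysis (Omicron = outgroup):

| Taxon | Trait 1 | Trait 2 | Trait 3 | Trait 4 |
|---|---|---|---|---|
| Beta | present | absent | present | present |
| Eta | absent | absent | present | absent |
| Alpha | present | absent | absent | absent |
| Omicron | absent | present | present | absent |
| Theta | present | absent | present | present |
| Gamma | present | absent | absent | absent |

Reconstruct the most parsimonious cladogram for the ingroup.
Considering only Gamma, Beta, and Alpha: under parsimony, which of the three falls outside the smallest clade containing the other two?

Character polarity is set by the outgroup: the derived state is whichever differs from the outgroup's state, so for Trait 2, Trait 3 the derived state is 'absent', and for the remaining characters it is 'present'.
Trait 1 (derived state 'present') is shared by Alpha, Beta, Gamma, and Theta — a synapomorphy uniting that clade.
All ingroup taxa share the derived state 'absent' for Trait 2; it defines the ingroup but does not resolve relationships within it.
Trait 3: derived state 'absent' in Alpha and Gamma only — synapomorphy for {Alpha, Gamma}.
Trait 4: derived state 'present' in Beta and Theta only — synapomorphy for {Beta, Theta}.
Most parsimonious ingroup topology: (((Beta,Theta),(Gamma,Alpha)),Eta).
Gamma and Alpha share a more recent common ancestor with each other than either does with Beta, so Beta is the least closely related of the three.

Beta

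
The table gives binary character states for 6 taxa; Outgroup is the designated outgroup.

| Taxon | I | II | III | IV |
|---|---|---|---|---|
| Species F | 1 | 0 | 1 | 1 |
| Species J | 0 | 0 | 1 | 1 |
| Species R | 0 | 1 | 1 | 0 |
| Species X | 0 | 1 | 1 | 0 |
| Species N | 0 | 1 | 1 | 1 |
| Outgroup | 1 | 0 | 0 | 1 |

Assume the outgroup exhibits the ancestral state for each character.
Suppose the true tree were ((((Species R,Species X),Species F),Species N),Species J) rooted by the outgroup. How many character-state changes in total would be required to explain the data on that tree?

Map each character onto ((((Species R,Species X),Species F),Species N),Species J) (rooted by Outgroup) and count the minimum state changes it requires (Fitch parsimony):
I: 2; II: 2; III: 1; IV: 1.
Total tree length = 6.

6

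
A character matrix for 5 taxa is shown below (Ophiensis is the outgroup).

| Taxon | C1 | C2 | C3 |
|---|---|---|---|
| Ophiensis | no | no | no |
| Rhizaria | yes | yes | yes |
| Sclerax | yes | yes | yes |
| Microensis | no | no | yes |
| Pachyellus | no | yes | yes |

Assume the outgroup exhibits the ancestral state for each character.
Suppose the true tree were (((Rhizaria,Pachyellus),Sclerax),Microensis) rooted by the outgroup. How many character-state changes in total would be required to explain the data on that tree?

Map each character onto (((Rhizaria,Pachyellus),Sclerax),Microensis) (rooted by Ophiensis) and count the minimum state changes it requires (Fitch parsimony):
C1: 2; C2: 1; C3: 1.
Total tree length = 4.

4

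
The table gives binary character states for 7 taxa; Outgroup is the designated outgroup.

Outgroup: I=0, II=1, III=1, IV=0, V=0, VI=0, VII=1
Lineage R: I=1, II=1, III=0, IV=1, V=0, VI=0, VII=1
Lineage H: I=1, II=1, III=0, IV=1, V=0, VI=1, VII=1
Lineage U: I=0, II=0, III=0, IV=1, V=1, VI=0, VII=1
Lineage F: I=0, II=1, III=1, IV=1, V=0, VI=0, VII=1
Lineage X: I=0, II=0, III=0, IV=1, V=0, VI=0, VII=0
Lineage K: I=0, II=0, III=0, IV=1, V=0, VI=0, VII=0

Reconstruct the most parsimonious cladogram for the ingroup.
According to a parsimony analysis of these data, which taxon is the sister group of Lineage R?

Lineage H

Character polarity is set by the outgroup: the derived state is whichever differs from the outgroup's state, so for II, III, VII the derived state is '0', and for the remaining characters it is '1'.
Only Lineage H and Lineage R show the derived state '1' for I, supporting them as a clade.
Only Lineage K, Lineage U, and Lineage X show the derived state '0' for II, supporting them as a clade.
III (derived state '0') is shared by Lineage H, Lineage K, Lineage R, Lineage U, and Lineage X — a synapomorphy uniting that clade.
IV (derived state '1') is shared by all ingroup taxa — unites the whole ingroup.
V: derived state '1' in Lineage U only — an autapomorphy, so it tells us nothing about relationships among taxa.
VI (derived state '1') is unique to Lineage H (autapomorphy; uninformative for grouping).
VII (derived state '0') is shared by Lineage K and Lineage X — a synapomorphy uniting that clade.
Most parsimonious ingroup topology: (((Lineage R,Lineage H),(Lineage U,(Lineage X,Lineage K))),Lineage F).
Lineage R and Lineage H form a cherry on this tree, so they are sister taxa.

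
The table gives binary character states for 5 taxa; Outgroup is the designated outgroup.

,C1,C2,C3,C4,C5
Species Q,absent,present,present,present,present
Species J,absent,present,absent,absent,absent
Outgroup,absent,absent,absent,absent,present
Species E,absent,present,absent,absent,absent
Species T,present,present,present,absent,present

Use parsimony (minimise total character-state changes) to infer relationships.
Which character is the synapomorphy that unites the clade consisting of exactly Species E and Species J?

C5

Character polarity is set by the outgroup: the derived state is whichever differs from the outgroup's state, so for C5 the derived state is 'absent', and for the remaining characters it is 'present'.
C1: derived state 'present' in Species T only — an autapomorphy, so it tells us nothing about relationships among taxa.
C2 (derived state 'present') is shared by all ingroup taxa — unites the whole ingroup.
C3: derived state 'present' in Species Q and Species T only — synapomorphy for {Species Q, Species T}.
C4: derived state 'present' in Species Q only — an autapomorphy, so it tells us nothing about relationships among taxa.
C5 (derived state 'absent') is shared by Species E and Species J — a synapomorphy uniting that clade.
Most parsimonious ingroup topology: ((Species Q,Species T),(Species J,Species E)).
The clade {Species E, Species J} is supported by C5: its derived state 'absent' occurs in exactly those taxa and in no other taxon (including the outgroup).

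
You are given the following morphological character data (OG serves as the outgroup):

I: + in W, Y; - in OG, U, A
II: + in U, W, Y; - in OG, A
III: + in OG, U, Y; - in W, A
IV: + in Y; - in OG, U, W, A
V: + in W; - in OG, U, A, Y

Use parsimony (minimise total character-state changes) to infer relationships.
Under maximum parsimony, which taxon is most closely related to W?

Y

Character polarity is set by the outgroup: the derived state is whichever differs from the outgroup's state, so for III the derived state is '-', and for the remaining characters it is '+'.
I: derived state '+' in W and Y only — synapomorphy for {W, Y}.
II (derived state '+') is shared by U, W, and Y — a synapomorphy uniting that clade.
III (state '-') occurs in A and W but conflicts with the nesting implied by the other characters — most parsimoniously interpreted as homoplasy.
IV: derived state '+' in Y only — an autapomorphy, so it tells us nothing about relationships among taxa.
V (derived state '+') is unique to W (autapomorphy; uninformative for grouping).
Most parsimonious ingroup topology: ((U,(W,Y)),A).
W and Y form a cherry on this tree, so they are sister taxa.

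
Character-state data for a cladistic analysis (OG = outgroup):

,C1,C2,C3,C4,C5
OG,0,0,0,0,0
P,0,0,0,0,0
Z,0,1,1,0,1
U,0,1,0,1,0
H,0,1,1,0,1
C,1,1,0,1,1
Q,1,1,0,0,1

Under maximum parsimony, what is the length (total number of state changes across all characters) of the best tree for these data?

6

The outgroup has state '0' for every character, so '1' is the derived state throughout.
C1 (derived state '1') is shared by C and Q — a synapomorphy uniting that clade.
C2: derived state '1' in C, H, Q, U, and Z only — synapomorphy for {C, H, Q, U, Z}.
C3: derived state '1' in H and Z only — synapomorphy for {H, Z}.
C4 groups C and U, which is incompatible with the clades supported by the remaining characters; treating it as convergent (homoplasy) costs fewer steps than any alternative tree.
Only C, H, Q, and Z show the derived state '1' for C5, supporting them as a clade.
Most parsimonious ingroup topology: (P,(((Z,H),(C,Q)),U)).
Changes per character on this tree: C1: 1; C2: 1; C3: 1; C4: 2; C5: 1.
Total = 6.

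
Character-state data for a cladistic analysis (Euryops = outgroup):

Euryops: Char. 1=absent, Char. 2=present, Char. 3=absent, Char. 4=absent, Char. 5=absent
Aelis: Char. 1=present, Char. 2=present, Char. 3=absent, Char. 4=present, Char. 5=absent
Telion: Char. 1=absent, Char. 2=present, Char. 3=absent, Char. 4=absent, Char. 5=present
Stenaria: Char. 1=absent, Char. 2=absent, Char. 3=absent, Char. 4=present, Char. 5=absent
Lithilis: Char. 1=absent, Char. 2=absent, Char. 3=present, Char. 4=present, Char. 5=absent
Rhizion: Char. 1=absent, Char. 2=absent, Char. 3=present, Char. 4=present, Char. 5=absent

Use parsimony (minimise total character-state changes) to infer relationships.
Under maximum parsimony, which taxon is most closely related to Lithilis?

Character polarity is set by the outgroup: the derived state is whichever differs from the outgroup's state, so for Char. 2 the derived state is 'absent', and for the remaining characters it is 'present'.
Char. 1 (derived state 'present') is unique to Aelis (autapomorphy; uninformative for grouping).
Char. 2 (derived state 'absent') is shared by Lithilis, Rhizion, and Stenaria — a synapomorphy uniting that clade.
Only Lithilis and Rhizion show the derived state 'present' for Char. 3, supporting them as a clade.
Only Aelis, Lithilis, Rhizion, and Stenaria show the derived state 'present' for Char. 4, supporting them as a clade.
Char. 5: derived state 'present' in Telion only — an autapomorphy, so it tells us nothing about relationships among taxa.
Most parsimonious ingroup topology: ((Aelis,(Stenaria,(Lithilis,Rhizion))),Telion).
Lithilis and Rhizion form a cherry on this tree, so they are sister taxa.

Rhizion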